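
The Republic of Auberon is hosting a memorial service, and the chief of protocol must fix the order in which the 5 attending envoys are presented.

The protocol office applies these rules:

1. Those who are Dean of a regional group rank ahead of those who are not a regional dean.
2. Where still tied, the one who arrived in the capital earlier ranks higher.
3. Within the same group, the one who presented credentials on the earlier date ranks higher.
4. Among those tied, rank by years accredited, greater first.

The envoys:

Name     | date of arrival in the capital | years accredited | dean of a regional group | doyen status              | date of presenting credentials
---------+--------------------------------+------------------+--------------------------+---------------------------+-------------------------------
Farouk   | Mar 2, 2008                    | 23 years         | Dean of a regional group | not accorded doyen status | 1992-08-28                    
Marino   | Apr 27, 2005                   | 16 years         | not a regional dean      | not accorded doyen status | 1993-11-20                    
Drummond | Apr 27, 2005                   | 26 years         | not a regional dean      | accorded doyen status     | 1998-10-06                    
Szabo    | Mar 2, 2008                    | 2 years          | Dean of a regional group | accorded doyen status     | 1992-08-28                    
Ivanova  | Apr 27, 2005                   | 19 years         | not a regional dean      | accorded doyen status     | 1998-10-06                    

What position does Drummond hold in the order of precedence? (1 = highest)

4

By the first rule: Farouk and Szabo (both Dean of a regional group); then Marino, Drummond and Ivanova (each not a regional dean).
Farouk and Szabo both have date of arrival in the capital Mar 2, 2008, so the next rule applies.
Farouk and Szabo both have date of presenting credentials 1992-08-28, so the next rule applies.
Among Farouk and Szabo, by years accredited (higher first): Farouk (23 years) before Szabo (2 years).
Marino, Drummond and Ivanova all have date of arrival in the capital Apr 27, 2005, so the next rule applies.
Among Marino, Drummond and Ivanova, by date of presenting credentials (earlier first): Marino (1993-11-20) before Drummond and Ivanova (1998-10-06).
Among Drummond and Ivanova, by years accredited (higher first): Drummond (26 years) before Ivanova (19 years).
Order: Farouk, Szabo, Marino, Drummond, Ivanova. So position 4.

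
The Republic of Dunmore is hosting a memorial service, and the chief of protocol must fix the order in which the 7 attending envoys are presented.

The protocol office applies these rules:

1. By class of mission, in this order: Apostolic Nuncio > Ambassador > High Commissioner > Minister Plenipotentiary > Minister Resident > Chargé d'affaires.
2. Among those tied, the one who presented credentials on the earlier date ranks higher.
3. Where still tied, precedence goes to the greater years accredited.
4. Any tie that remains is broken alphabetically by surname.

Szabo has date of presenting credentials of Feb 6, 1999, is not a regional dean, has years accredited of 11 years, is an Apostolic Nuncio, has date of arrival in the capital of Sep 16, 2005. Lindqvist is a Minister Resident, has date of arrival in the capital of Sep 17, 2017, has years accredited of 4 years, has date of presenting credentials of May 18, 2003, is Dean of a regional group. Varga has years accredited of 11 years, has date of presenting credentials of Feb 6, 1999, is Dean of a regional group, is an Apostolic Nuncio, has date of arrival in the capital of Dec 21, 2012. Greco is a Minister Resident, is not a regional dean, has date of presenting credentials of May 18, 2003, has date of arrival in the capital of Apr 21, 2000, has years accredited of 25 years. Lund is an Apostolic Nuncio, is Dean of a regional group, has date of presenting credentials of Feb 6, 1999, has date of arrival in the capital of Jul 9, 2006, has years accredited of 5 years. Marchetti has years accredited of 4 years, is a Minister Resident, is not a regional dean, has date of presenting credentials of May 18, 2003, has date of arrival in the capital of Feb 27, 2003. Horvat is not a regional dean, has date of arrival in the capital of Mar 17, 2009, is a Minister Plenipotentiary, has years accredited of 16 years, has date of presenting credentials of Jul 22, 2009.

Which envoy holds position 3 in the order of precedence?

Lund

By class of mission: Szabo, Varga and Lund (Apostolic Nuncio); then Horvat (Minister Plenipotentiary); then Greco, Lindqvist and Marchetti (Minister Resident).
Szabo, Varga and Lund all have date of presenting credentials Feb 6, 1999, so the next rule applies.
Among Szabo, Varga and Lund, by years accredited (higher first): Szabo and Varga (11 years) before Lund (5 years).
Among Szabo and Varga, alphabetically by surname: Szabo before Varga.
Greco, Lindqvist and Marchetti all have date of presenting credentials May 18, 2003, so the next rule applies.
Among Greco, Lindqvist and Marchetti, by years accredited (higher first): Greco (25 years) before Lindqvist and Marchetti (4 years).
Among Lindqvist and Marchetti, alphabetically by surname: Lindqvist before Marchetti.
Order: Szabo, Varga, Lund, Horvat, Greco, Lindqvist, Marchetti.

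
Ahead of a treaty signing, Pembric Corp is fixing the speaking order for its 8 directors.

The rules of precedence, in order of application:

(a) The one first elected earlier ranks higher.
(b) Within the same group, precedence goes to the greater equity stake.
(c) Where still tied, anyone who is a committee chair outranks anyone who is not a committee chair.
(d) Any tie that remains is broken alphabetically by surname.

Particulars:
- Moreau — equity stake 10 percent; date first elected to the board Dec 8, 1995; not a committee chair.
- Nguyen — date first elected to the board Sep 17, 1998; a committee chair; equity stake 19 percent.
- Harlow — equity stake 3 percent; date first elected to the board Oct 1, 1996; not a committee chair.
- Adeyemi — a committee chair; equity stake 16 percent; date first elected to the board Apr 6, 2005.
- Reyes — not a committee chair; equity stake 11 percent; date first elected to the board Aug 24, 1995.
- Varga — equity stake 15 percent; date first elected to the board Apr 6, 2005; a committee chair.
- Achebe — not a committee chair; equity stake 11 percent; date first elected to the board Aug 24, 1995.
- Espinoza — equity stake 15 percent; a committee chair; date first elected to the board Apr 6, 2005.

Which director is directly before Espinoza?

Adeyemi

By date first elected to the board (earlier first): Achebe and Reyes (both Aug 24, 1995); then Moreau (Dec 8, 1995); then Harlow (Oct 1, 1996); then Nguyen (Sep 17, 1998); then Adeyemi, Espinoza and Varga (each Apr 6, 2005).
Achebe and Reyes both have equity stake 11 percent, so the next rule applies.
Achebe and Reyes are each not a committee chair, so the next rule applies.
Among Achebe and Reyes, alphabetically by surname: Achebe before Reyes.
Among Adeyemi, Espinoza and Varga, by equity stake (higher first): Adeyemi (16 percent) before Espinoza and Varga (15 percent).
Espinoza and Varga are each a committee chair, so the next rule applies.
Among Espinoza and Varga, alphabetically by surname: Espinoza before Varga.
Order: Achebe, Reyes, Moreau, Harlow, Nguyen, Adeyemi, Espinoza, Varga.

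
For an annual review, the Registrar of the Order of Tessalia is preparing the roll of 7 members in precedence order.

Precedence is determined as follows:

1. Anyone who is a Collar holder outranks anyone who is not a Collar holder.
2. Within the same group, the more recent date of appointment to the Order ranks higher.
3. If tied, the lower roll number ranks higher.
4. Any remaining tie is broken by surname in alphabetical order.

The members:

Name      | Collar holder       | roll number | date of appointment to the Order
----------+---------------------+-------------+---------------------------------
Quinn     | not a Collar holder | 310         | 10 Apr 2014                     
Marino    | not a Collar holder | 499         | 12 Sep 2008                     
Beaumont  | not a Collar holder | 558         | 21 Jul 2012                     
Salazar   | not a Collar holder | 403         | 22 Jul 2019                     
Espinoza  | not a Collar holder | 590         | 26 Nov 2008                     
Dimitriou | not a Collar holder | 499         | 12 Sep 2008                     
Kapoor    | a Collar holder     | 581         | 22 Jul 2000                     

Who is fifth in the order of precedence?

By the first rule: Kapoor (a Collar holder); then Salazar, Quinn, Beaumont, Espinoza, Dimitriou and Marino (each not a Collar holder).
Among Salazar, Quinn, Beaumont, Espinoza, Dimitriou and Marino, by date of appointment to the Order (later first): Salazar (22 Jul 2019) before Quinn (10 Apr 2014) before Beaumont (21 Jul 2012) before Espinoza (26 Nov 2008) before Dimitriou and Marino (12 Sep 2008).
Dimitriou and Marino both have roll number 499, so the next rule applies.
Among Dimitriou and Marino, alphabetically by surname: Dimitriou before Marino.
Order: Kapoor, Salazar, Quinn, Beaumont, Espinoza, Dimitriou, Marino.

Espinoza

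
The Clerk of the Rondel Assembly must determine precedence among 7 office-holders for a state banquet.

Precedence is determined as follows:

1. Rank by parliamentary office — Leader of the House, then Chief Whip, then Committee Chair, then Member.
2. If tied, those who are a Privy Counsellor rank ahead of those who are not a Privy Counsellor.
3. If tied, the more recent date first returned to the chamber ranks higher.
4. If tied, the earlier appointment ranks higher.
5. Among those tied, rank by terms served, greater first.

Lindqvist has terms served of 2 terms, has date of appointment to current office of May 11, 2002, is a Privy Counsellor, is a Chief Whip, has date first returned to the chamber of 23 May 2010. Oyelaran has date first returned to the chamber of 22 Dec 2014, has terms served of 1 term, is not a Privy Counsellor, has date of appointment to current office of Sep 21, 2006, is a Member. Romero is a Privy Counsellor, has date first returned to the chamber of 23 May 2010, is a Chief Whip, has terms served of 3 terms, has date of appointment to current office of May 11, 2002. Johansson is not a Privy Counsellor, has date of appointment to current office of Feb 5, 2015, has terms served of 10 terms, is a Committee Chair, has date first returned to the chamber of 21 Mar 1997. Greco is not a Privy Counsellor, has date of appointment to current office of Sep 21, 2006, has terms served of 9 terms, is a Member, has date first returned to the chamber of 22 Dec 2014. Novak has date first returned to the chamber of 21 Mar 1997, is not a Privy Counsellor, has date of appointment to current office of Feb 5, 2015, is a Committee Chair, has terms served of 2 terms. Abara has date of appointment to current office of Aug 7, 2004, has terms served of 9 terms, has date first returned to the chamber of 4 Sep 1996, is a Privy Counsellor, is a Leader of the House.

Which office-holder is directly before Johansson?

By parliamentary office: Abara (Leader of the House); then Romero and Lindqvist (Chief Whip); then Johansson and Novak (Committee Chair); then Greco and Oyelaran (Member).
Romero and Lindqvist are each a Privy Counsellor, so the next rule applies.
Romero and Lindqvist both have date first returned to the chamber 23 May 2010, so the next rule applies.
Romero and Lindqvist both have date of appointment to current office May 11, 2002, so the next rule applies.
Among Romero and Lindqvist, by terms served (higher first): Romero (3 terms) before Lindqvist (2 terms).
Johansson and Novak are each not a Privy Counsellor, so the next rule applies.
Johansson and Novak both have date first returned to the chamber 21 Mar 1997, so the next rule applies.
Johansson and Novak both have date of appointment to current office Feb 5, 2015, so the next rule applies.
Among Johansson and Novak, by terms served (higher first): Johansson (10 terms) before Novak (2 terms).
Greco and Oyelaran are each not a Privy Counsellor, so the next rule applies.
Greco and Oyelaran both have date first returned to the chamber 22 Dec 2014, so the next rule applies.
Greco and Oyelaran both have date of appointment to current office Sep 21, 2006, so the next rule applies.
Among Greco and Oyelaran, by terms served (higher first): Greco (9 terms) before Oyelaran (1 term).
Order: Abara, Romero, Lindqvist, Johansson, Novak, Greco, Oyelaran.

Lindqvist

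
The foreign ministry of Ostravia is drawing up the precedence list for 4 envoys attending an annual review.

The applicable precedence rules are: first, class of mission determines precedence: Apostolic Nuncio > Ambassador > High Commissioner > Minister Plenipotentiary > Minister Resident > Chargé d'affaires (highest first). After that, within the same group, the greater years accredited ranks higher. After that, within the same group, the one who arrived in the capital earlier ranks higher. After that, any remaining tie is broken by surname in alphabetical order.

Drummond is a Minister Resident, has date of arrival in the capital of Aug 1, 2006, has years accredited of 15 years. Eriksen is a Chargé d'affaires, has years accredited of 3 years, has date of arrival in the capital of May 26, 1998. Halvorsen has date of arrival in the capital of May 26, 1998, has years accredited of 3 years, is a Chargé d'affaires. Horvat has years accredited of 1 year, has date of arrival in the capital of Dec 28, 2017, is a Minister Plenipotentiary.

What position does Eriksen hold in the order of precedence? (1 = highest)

By class of mission: Horvat (Minister Plenipotentiary); then Drummond (Minister Resident); then Eriksen and Halvorsen (Chargé d'affaires).
Eriksen and Halvorsen both have years accredited 3 years, so the next rule applies.
Eriksen and Halvorsen both have date of arrival in the capital May 26, 1998, so the next rule applies.
Among Eriksen and Halvorsen, alphabetically by surname: Eriksen before Halvorsen.
Order: Horvat, Drummond, Eriksen, Halvorsen. So position 3.

3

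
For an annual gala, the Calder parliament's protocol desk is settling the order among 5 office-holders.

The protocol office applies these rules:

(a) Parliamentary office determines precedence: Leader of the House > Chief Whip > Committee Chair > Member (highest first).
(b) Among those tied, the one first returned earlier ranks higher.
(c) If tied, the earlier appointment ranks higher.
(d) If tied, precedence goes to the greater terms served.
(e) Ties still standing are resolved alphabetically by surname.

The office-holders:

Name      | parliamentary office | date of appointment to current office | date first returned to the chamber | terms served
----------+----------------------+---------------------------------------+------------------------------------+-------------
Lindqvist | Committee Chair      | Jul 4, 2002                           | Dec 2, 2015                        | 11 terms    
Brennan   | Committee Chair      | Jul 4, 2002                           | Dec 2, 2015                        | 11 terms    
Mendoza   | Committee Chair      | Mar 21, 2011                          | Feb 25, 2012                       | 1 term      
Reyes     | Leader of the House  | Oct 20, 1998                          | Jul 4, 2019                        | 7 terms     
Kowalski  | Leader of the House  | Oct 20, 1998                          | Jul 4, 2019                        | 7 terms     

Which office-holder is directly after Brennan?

Lindqvist

By parliamentary office: Kowalski and Reyes (Leader of the House); then Mendoza, Brennan and Lindqvist (Committee Chair).
Kowalski and Reyes both have date first returned to the chamber Jul 4, 2019, so the next rule applies.
Kowalski and Reyes both have date of appointment to current office Oct 20, 1998, so the next rule applies.
Kowalski and Reyes both have terms served 7 terms, so the next rule applies.
Among Kowalski and Reyes, alphabetically by surname: Kowalski before Reyes.
Among Mendoza, Brennan and Lindqvist, by date first returned to the chamber (earlier first): Mendoza (Feb 25, 2012) before Brennan and Lindqvist (Dec 2, 2015).
Brennan and Lindqvist both have date of appointment to current office Jul 4, 2002, so the next rule applies.
Brennan and Lindqvist both have terms served 11 terms, so the next rule applies.
Among Brennan and Lindqvist, alphabetically by surname: Brennan before Lindqvist.
Order: Kowalski, Reyes, Mendoza, Brennan, Lindqvist.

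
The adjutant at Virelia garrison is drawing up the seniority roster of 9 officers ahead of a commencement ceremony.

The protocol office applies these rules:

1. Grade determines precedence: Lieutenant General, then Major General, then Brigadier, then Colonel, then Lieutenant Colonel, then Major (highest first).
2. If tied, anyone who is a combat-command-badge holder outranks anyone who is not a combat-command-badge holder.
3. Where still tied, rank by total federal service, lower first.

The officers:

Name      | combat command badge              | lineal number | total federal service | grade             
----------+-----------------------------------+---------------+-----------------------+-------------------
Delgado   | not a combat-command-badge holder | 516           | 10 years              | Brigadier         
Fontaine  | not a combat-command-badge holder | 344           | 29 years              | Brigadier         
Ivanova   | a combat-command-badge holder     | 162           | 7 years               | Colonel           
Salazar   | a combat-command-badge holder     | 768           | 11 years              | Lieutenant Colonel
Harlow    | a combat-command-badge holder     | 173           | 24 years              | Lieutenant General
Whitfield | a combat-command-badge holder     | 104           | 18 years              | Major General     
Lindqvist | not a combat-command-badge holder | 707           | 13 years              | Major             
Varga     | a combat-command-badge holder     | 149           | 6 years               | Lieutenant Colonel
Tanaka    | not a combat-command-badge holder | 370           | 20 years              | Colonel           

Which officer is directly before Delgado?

Whitfield

By grade: Harlow (Lieutenant General); then Whitfield (Major General); then Delgado and Fontaine (Brigadier); then Ivanova and Tanaka (Colonel); then Varga and Salazar (Lieutenant Colonel); then Lindqvist (Major).
Delgado and Fontaine are each not a combat-command-badge holder, so the next rule applies.
Among Delgado and Fontaine, by total federal service (lower first): Delgado (10 years) before Fontaine (29 years).
Among Ivanova and Tanaka, a combat-command-badge holder before not a combat-command-badge holder: Ivanova (a combat-command-badge holder) before Tanaka (not a combat-command-badge holder).
Varga and Salazar are each a combat-command-badge holder, so the next rule applies.
Among Varga and Salazar, by total federal service (lower first): Varga (6 years) before Salazar (11 years).
Order: Harlow, Whitfield, Delgado, Fontaine, Ivanova, Tanaka, Varga, Salazar, Lindqvist.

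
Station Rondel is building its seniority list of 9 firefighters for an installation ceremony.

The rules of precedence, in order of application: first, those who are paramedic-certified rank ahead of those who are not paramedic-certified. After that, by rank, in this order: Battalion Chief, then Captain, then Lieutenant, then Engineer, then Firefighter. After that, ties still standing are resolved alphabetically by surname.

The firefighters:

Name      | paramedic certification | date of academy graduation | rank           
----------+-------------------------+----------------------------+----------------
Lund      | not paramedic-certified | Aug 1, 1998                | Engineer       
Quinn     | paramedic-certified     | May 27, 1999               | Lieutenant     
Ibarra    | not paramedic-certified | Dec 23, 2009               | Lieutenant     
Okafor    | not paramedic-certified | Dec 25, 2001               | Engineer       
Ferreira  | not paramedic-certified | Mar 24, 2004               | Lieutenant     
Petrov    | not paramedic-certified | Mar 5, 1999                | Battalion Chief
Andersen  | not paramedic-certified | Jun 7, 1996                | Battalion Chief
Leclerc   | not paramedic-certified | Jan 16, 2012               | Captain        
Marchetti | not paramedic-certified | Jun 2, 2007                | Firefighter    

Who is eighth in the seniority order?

Okafor

By the first rule: Quinn (paramedic-certified); then Andersen, Petrov, Leclerc, Ferreira, Ibarra, Lund, Okafor and Marchetti (each not paramedic-certified).
Among Andersen, Petrov, Leclerc, Ferreira, Ibarra, Lund, Okafor and Marchetti, by rank: Andersen and Petrov (Battalion Chief) before Leclerc (Captain) before Ferreira and Ibarra (Lieutenant) before Lund and Okafor (Engineer) before Marchetti (Firefighter).
Among Andersen and Petrov, alphabetically by surname: Andersen before Petrov.
Among Ferreira and Ibarra, alphabetically by surname: Ferreira before Ibarra.
Among Lund and Okafor, alphabetically by surname: Lund before Okafor.
Order: Quinn, Andersen, Petrov, Leclerc, Ferreira, Ibarra, Lund, Okafor, Marchetti.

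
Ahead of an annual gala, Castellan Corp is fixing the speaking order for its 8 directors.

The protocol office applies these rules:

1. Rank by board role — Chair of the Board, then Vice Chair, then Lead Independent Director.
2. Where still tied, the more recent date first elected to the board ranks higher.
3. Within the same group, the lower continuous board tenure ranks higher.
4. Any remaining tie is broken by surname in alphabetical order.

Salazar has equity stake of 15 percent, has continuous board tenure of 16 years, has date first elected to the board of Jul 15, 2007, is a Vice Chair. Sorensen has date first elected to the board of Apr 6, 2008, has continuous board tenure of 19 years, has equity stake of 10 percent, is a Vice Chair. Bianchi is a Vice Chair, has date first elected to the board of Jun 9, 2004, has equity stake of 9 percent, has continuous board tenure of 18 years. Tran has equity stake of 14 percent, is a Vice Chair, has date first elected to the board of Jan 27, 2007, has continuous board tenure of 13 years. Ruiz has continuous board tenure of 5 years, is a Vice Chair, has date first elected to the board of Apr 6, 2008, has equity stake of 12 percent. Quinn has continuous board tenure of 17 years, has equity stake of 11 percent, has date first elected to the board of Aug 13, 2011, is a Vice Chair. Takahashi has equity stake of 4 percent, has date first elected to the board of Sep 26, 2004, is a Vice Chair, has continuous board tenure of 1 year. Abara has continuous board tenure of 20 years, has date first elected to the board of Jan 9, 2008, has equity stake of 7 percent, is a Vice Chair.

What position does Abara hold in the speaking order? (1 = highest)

By board role: Quinn, Ruiz, Sorensen, Abara, Salazar, Tran, Takahashi and Bianchi (Vice Chair).
Among Quinn, Ruiz, Sorensen, Abara, Salazar, Tran, Takahashi and Bianchi, by date first elected to the board (later first): Quinn (Aug 13, 2011) before Ruiz and Sorensen (Apr 6, 2008) before Abara (Jan 9, 2008) before Salazar (Jul 15, 2007) before Tran (Jan 27, 2007) before Takahashi (Sep 26, 2004) before Bianchi (Jun 9, 2004).
Among Ruiz and Sorensen, by continuous board tenure (lower first): Ruiz (5 years) before Sorensen (19 years).
Order: Quinn, Ruiz, Sorensen, Abara, Salazar, Tran, Takahashi, Bianchi. So position 4.

4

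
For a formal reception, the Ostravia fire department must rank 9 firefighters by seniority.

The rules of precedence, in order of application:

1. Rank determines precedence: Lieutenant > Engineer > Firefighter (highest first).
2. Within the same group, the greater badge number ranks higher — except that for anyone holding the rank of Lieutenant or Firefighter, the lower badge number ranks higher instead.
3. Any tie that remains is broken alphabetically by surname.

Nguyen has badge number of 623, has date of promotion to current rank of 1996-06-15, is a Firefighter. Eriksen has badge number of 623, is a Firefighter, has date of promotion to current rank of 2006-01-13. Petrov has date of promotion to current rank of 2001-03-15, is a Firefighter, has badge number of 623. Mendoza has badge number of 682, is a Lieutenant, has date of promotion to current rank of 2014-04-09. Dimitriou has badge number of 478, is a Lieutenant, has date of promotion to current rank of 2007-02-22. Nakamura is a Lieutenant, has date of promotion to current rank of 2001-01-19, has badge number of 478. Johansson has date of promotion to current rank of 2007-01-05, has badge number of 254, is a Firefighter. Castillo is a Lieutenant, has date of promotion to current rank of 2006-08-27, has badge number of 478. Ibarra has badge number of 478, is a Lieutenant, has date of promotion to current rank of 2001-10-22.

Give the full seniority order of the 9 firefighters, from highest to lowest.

By rank: Castillo, Dimitriou, Ibarra, Nakamura and Mendoza (Lieutenant); then Johansson, Eriksen, Nguyen and Petrov (Firefighter).
Among Castillo, Dimitriou, Ibarra, Nakamura and Mendoza, by badge number (lower first) (reversed rule for this group): Castillo, Dimitriou, Ibarra and Nakamura (478) before Mendoza (682).
Among Castillo, Dimitriou, Ibarra and Nakamura, alphabetically by surname: Castillo before Dimitriou before Ibarra before Nakamura.
Among Johansson, Eriksen, Nguyen and Petrov, by badge number (lower first) (reversed rule for this group): Johansson (254) before Eriksen, Nguyen and Petrov (623).
Among Eriksen, Nguyen and Petrov, alphabetically by surname: Eriksen before Nguyen before Petrov.
Full order: Castillo, Dimitriou, Ibarra, Nakamura, Mendoza, Johansson, Eriksen, Nguyen, Petrov.

Castillo, Dimitriou, Ibarra, Nakamura, Mendoza, Johansson, Eriksen, Nguyen, Petrov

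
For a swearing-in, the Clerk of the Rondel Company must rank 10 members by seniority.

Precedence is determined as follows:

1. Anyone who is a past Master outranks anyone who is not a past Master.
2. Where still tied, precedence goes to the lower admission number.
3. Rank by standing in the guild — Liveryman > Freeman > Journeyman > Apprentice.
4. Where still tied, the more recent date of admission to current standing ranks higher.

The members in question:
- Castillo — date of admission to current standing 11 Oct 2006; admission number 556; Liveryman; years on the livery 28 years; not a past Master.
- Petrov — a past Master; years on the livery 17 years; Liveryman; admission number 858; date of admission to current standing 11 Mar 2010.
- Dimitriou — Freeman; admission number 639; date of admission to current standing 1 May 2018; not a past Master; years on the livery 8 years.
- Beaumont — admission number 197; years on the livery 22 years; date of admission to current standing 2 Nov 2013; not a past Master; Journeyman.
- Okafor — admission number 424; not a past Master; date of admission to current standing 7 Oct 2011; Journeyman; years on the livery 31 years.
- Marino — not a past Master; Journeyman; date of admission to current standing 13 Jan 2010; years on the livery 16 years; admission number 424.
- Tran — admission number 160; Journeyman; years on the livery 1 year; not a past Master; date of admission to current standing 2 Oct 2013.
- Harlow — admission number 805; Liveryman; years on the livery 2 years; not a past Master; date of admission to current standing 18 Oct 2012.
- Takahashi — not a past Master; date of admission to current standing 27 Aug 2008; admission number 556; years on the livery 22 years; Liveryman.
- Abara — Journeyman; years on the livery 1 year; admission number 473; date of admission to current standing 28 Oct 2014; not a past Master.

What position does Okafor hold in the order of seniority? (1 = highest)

4

By the first rule: Petrov (a past Master); then Tran, Beaumont, Okafor, Marino, Abara, Takahashi, Castillo, Dimitriou and Harlow (each not a past Master).
Among Tran, Beaumont, Okafor, Marino, Abara, Takahashi, Castillo, Dimitriou and Harlow, by admission number (lower first): Tran (160) before Beaumont (197) before Okafor and Marino (424) before Abara (473) before Takahashi and Castillo (556) before Dimitriou (639) before Harlow (805).
Okafor and Marino are each Journeyman, so the next rule applies.
Among Okafor and Marino, by date of admission to current standing (later first): Okafor (7 Oct 2011) before Marino (13 Jan 2010).
Takahashi and Castillo are each Liveryman, so the next rule applies.
Among Takahashi and Castillo, by date of admission to current standing (later first): Takahashi (27 Aug 2008) before Castillo (11 Oct 2006).
Order: Petrov, Tran, Beaumont, Okafor, Marino, Abara, Takahashi, Castillo, Dimitriou, Harlow. So position 4.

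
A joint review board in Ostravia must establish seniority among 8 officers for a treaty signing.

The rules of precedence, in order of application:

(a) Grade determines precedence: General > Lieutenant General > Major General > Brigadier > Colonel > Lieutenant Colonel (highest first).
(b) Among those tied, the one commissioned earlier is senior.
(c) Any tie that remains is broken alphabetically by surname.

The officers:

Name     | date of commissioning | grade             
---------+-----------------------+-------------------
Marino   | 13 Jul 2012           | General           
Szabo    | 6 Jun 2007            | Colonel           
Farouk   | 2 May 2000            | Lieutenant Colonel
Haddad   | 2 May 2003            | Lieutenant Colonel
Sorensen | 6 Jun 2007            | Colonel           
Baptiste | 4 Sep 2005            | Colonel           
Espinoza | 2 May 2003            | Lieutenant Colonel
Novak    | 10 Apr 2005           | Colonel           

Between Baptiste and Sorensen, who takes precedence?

Baptiste

By grade: Marino (General); then Novak, Baptiste, Sorensen and Szabo (Colonel); then Farouk, Espinoza and Haddad (Lieutenant Colonel).
Among Novak, Baptiste, Sorensen and Szabo, by date of commissioning (earlier first): Novak (10 Apr 2005) before Baptiste (4 Sep 2005) before Sorensen and Szabo (6 Jun 2007).
Among Sorensen and Szabo, alphabetically by surname: Sorensen before Szabo.
Among Farouk, Espinoza and Haddad, by date of commissioning (earlier first): Farouk (2 May 2000) before Espinoza and Haddad (2 May 2003).
Among Espinoza and Haddad, alphabetically by surname: Espinoza before Haddad.
So Baptiste takes precedence.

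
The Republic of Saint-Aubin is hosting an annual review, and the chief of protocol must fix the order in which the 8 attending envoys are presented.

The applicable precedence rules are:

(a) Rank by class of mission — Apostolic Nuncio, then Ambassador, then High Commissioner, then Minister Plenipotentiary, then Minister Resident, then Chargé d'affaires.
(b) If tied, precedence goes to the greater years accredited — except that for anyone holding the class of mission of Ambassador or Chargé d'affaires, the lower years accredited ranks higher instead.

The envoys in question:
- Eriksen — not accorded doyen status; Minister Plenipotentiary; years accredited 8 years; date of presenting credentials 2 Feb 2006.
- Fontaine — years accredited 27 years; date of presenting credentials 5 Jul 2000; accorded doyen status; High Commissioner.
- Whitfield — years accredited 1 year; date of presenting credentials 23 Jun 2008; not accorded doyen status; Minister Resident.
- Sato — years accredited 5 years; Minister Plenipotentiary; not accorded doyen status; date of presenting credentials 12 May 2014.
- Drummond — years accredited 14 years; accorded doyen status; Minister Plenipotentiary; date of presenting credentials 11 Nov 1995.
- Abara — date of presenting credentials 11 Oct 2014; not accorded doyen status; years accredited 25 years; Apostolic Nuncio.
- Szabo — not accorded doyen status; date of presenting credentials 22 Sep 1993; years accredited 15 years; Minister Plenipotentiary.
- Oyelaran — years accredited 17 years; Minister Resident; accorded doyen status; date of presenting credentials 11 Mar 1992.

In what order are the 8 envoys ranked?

Abara, Fontaine, Szabo, Drummond, Eriksen, Sato, Oyelaran, Whitfield

By class of mission: Abara (Apostolic Nuncio); then Fontaine (High Commissioner); then Szabo, Drummond, Eriksen and Sato (Minister Plenipotentiary); then Oyelaran and Whitfield (Minister Resident).
Among Szabo, Drummond, Eriksen and Sato, by years accredited (higher first): Szabo (15 years) before Drummond (14 years) before Eriksen (8 years) before Sato (5 years).
Among Oyelaran and Whitfield, by years accredited (higher first): Oyelaran (17 years) before Whitfield (1 year).
Full order: Abara, Fontaine, Szabo, Drummond, Eriksen, Sato, Oyelaran, Whitfield.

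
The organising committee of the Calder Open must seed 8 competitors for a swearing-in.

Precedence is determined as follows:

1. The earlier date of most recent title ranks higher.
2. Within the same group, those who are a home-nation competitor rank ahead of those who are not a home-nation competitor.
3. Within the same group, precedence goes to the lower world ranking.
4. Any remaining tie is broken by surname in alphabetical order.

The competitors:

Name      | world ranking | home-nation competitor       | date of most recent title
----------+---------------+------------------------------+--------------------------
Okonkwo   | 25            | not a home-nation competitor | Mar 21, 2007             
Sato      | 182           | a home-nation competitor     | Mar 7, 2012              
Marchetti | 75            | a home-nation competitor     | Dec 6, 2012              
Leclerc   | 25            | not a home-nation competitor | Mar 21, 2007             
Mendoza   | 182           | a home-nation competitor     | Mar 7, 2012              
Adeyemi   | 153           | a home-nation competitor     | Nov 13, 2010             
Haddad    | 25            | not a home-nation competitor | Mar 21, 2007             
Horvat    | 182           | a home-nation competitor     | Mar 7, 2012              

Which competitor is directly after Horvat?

Mendoza

By date of most recent title (earlier first): Haddad, Leclerc and Okonkwo (each Mar 21, 2007); then Adeyemi (Nov 13, 2010); then Horvat, Mendoza and Sato (each Mar 7, 2012); then Marchetti (Dec 6, 2012).
Haddad, Leclerc and Okonkwo are each not a home-nation competitor, so the next rule applies.
Haddad, Leclerc and Okonkwo all have world ranking 25, so the next rule applies.
Among Haddad, Leclerc and Okonkwo, alphabetically by surname: Haddad before Leclerc before Okonkwo.
Horvat, Mendoza and Sato are each a home-nation competitor, so the next rule applies.
Horvat, Mendoza and Sato all have world ranking 182, so the next rule applies.
Among Horvat, Mendoza and Sato, alphabetically by surname: Horvat before Mendoza before Sato.
Order: Haddad, Leclerc, Okonkwo, Adeyemi, Horvat, Mendoza, Sato, Marchetti.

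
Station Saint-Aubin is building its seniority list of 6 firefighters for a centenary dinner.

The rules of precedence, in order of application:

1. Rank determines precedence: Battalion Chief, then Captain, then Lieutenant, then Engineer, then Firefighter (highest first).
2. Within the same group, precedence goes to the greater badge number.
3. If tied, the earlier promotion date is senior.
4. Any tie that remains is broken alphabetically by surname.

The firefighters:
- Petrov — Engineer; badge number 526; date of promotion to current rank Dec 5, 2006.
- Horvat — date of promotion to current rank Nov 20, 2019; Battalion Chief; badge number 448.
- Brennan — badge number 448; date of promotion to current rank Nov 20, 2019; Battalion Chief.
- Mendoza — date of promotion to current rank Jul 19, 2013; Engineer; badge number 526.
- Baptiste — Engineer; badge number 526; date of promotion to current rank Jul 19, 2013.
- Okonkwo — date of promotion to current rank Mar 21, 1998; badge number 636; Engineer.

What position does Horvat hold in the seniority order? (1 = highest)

2

By rank: Brennan and Horvat (Battalion Chief); then Okonkwo, Petrov, Baptiste and Mendoza (Engineer).
Brennan and Horvat both have badge number 448, so the next rule applies.
Brennan and Horvat both have date of promotion to current rank Nov 20, 2019, so the next rule applies.
Among Brennan and Horvat, alphabetically by surname: Brennan before Horvat.
Among Okonkwo, Petrov, Baptiste and Mendoza, by badge number (higher first): Okonkwo (636) before Petrov, Baptiste and Mendoza (526).
Among Petrov, Baptiste and Mendoza, by date of promotion to current rank (earlier first): Petrov (Dec 5, 2006) before Baptiste and Mendoza (Jul 19, 2013).
Among Baptiste and Mendoza, alphabetically by surname: Baptiste before Mendoza.
Order: Brennan, Horvat, Okonkwo, Petrov, Baptiste, Mendoza. So position 2.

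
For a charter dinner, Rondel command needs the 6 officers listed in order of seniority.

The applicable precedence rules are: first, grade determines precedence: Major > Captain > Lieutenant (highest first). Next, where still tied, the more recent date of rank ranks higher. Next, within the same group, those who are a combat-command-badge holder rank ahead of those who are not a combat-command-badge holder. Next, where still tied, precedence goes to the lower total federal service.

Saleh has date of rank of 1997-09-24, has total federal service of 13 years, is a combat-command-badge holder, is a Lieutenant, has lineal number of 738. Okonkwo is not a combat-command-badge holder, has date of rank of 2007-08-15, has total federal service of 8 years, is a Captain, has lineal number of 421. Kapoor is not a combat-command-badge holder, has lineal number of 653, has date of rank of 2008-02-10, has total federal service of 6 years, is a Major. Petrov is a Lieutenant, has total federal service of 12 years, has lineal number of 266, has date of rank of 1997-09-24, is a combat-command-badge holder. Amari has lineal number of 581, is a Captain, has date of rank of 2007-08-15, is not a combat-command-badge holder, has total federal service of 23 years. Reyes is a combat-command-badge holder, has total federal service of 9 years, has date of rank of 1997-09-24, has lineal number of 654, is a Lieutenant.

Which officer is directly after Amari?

Reyes

By grade: Kapoor (Major); then Okonkwo and Amari (Captain); then Reyes, Petrov and Saleh (Lieutenant).
Okonkwo and Amari both have date of rank 2007-08-15, so the next rule applies.
Okonkwo and Amari are each not a combat-command-badge holder, so the next rule applies.
Among Okonkwo and Amari, by total federal service (lower first): Okonkwo (8 years) before Amari (23 years).
Reyes, Petrov and Saleh all have date of rank 1997-09-24, so the next rule applies.
Reyes, Petrov and Saleh are each a combat-command-badge holder, so the next rule applies.
Among Reyes, Petrov and Saleh, by total federal service (lower first): Reyes (9 years) before Petrov (12 years) before Saleh (13 years).
Order: Kapoor, Okonkwo, Amari, Reyes, Petrov, Saleh.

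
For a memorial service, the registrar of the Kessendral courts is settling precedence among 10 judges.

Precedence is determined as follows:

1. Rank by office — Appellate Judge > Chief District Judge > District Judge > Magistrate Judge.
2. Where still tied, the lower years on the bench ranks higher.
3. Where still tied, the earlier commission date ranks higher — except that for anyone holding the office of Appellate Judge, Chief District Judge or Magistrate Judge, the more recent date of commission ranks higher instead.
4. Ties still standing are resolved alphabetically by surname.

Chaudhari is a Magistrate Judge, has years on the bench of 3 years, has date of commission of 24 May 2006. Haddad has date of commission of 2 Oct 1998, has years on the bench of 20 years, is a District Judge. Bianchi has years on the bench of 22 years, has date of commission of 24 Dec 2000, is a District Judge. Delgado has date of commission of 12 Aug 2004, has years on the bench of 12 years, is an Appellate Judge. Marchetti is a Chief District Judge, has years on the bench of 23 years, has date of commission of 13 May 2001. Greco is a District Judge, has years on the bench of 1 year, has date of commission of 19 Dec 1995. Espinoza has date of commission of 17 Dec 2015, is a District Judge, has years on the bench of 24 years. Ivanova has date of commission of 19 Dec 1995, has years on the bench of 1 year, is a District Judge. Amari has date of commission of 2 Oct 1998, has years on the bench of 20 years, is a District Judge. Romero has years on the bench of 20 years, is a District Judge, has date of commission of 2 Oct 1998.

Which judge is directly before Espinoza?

Bianchi

By office: Delgado (Appellate Judge); then Marchetti (Chief District Judge); then Greco, Ivanova, Amari, Haddad, Romero, Bianchi and Espinoza (District Judge); then Chaudhari (Magistrate Judge).
Among Greco, Ivanova, Amari, Haddad, Romero, Bianchi and Espinoza, by years on the bench (lower first): Greco and Ivanova (1 year) before Amari, Haddad and Romero (20 years) before Bianchi (22 years) before Espinoza (24 years).
Greco and Ivanova both have date of commission 19 Dec 1995, so the next rule applies.
Among Greco and Ivanova, alphabetically by surname: Greco before Ivanova.
Amari, Haddad and Romero all have date of commission 2 Oct 1998, so the next rule applies.
Among Amari, Haddad and Romero, alphabetically by surname: Amari before Haddad before Romero.
Order: Delgado, Marchetti, Greco, Ivanova, Amari, Haddad, Romero, Bianchi, Espinoza, Chaudhari.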